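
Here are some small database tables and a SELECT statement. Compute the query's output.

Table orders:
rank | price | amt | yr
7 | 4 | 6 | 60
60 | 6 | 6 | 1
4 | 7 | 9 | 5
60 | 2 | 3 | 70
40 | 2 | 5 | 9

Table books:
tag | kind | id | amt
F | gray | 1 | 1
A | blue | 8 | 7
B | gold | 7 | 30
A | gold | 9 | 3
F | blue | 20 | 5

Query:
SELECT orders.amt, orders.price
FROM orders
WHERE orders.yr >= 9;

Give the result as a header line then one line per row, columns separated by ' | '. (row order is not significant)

== RESULT ==
orders.amt | orders.price
6 | 4
3 | 2
5 | 2

Derivation:
After WHERE (3 rows):
orders.rank | orders.price | orders.amt | orders.yr
7 | 4 | 6 | 60
60 | 2 | 3 | 70
40 | 2 | 5 | 9
After SELECT (3 rows):
orders.amt | orders.price
6 | 4
3 | 2
5 | 2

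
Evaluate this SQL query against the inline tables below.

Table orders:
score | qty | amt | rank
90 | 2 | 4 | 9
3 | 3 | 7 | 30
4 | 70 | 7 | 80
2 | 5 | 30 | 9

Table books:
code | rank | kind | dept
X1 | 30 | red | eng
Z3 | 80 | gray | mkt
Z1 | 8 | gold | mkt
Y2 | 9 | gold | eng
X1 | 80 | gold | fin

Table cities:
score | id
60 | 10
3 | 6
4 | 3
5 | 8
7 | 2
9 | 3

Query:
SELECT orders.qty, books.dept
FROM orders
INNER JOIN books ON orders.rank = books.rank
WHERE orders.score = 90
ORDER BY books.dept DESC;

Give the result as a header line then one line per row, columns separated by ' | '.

After JOIN books (5 rows):
orders.score | orders.qty | orders.amt | orders.rank | books.code | books.rank | books.kind | books.dept
90 | 2 | 4 | 9 | Y2 | 9 | gold | eng
3 | 3 | 7 | 30 | X1 | 30 | red | eng
4 | 70 | 7 | 80 | Z3 | 80 | gray | mkt
4 | 70 | 7 | 80 | X1 | 80 | gold | fin
2 | 5 | 30 | 9 | Y2 | 9 | gold | eng
After WHERE (1 rows):
orders.score | orders.qty | orders.amt | orders.rank | books.code | books.rank | books.kind | books.dept
90 | 2 | 4 | 9 | Y2 | 9 | gold | eng
After SELECT (1 rows):
orders.qty | books.dept
2 | eng
After ORDER BY (1 rows):
orders.qty | books.dept
2 | eng

== RESULT ==
orders.qty | books.dept
2 | eng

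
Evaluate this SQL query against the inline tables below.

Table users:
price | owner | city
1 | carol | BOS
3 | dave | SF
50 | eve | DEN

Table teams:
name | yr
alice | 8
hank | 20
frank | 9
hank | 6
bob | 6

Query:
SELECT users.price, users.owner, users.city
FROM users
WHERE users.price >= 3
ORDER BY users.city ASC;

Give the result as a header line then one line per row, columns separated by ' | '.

== RESULT ==
users.price | users.owner | users.city
50 | eve | DEN
3 | dave | SF

Derivation:
After WHERE (2 rows):
users.price | users.owner | users.city
3 | dave | SF
50 | eve | DEN
After SELECT (2 rows):
users.price | users.owner | users.city
3 | dave | SF
50 | eve | DEN
After ORDER BY (2 rows):
users.price | users.owner | users.city
50 | eve | DEN
3 | dave | SF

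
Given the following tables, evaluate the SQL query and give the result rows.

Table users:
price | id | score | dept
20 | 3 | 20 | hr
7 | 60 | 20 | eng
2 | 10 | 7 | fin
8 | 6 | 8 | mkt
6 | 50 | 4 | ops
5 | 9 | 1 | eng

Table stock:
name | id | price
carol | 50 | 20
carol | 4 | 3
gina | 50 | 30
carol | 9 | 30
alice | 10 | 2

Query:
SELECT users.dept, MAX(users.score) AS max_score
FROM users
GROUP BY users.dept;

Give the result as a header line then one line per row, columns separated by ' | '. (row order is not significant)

After GROUP BY (5 rows):
users.dept | max_score
hr | 20
eng | 20
fin | 7
mkt | 8
ops | 4

== RESULT ==
users.dept | max_score
hr | 20
eng | 20
fin | 7
mkt | 8
ops | 4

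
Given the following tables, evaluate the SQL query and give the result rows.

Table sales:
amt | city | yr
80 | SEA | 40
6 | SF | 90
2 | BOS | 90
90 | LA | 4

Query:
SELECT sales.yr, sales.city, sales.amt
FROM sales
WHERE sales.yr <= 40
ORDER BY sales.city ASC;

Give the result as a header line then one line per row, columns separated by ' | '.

After WHERE (2 rows):
sales.amt | sales.city | sales.yr
80 | SEA | 40
90 | LA | 4
After SELECT (2 rows):
sales.yr | sales.city | sales.amt
40 | SEA | 80
4 | LA | 90
After ORDER BY (2 rows):
sales.yr | sales.city | sales.amt
4 | LA | 90
40 | SEA | 80

== RESULT ==
sales.yr | sales.city | sales.amt
4 | LA | 90
40 | SEA | 80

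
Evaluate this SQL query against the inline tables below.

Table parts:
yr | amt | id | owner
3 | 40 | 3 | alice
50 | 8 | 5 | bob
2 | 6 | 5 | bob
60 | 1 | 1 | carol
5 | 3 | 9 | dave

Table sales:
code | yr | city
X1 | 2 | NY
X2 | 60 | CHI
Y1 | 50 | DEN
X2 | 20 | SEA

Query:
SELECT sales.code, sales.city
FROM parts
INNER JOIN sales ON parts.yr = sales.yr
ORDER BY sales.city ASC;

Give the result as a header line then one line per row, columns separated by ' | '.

== RESULT ==
sales.code | sales.city
X2 | CHI
Y1 | DEN
X1 | NY

Derivation:
After JOIN sales (3 rows):
parts.yr | parts.amt | parts.id | parts.owner | sales.code | sales.yr | sales.city
50 | 8 | 5 | bob | Y1 | 50 | DEN
2 | 6 | 5 | bob | X1 | 2 | NY
60 | 1 | 1 | carol | X2 | 60 | CHI
After SELECT (3 rows):
sales.code | sales.city
Y1 | DEN
X1 | NY
X2 | CHI
After ORDER BY (3 rows):
sales.code | sales.city
X2 | CHI
Y1 | DEN
X1 | NY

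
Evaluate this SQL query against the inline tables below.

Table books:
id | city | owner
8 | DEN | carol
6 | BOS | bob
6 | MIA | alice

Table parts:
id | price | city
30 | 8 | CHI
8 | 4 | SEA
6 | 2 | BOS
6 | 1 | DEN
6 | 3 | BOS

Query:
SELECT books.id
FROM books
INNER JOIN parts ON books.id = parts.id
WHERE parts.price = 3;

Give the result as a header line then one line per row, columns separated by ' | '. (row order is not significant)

After JOIN parts (7 rows):
books.id | books.city | books.owner | parts.id | parts.price | parts.city
8 | DEN | carol | 8 | 4 | SEA
6 | BOS | bob | 6 | 2 | BOS
6 | BOS | bob | 6 | 1 | DEN
6 | BOS | bob | 6 | 3 | BOS
6 | MIA | alice | 6 | 2 | BOS
6 | MIA | alice | 6 | 1 | DEN
6 | MIA | alice | 6 | 3 | BOS
After WHERE (2 rows):
books.id | books.city | books.owner | parts.id | parts.price | parts.city
6 | BOS | bob | 6 | 3 | BOS
6 | MIA | alice | 6 | 3 | BOS
After SELECT (2 rows):
books.id
6
6

== RESULT ==
books.id
6
6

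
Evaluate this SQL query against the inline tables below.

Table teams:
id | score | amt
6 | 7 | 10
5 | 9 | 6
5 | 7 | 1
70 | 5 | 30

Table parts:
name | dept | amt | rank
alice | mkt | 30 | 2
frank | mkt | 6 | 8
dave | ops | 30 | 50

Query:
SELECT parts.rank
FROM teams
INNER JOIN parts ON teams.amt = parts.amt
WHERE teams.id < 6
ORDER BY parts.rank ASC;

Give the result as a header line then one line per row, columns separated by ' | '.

== RESULT ==
parts.rank
8

Derivation:
After JOIN parts (3 rows):
teams.id | teams.score | teams.amt | parts.name | parts.dept | parts.amt | parts.rank
5 | 9 | 6 | frank | mkt | 6 | 8
70 | 5 | 30 | alice | mkt | 30 | 2
70 | 5 | 30 | dave | ops | 30 | 50
After WHERE (1 rows):
teams.id | teams.score | teams.amt | parts.name | parts.dept | parts.amt | parts.rank
5 | 9 | 6 | frank | mkt | 6 | 8
After SELECT (1 rows):
parts.rank
8
After ORDER BY (1 rows):
parts.rank
8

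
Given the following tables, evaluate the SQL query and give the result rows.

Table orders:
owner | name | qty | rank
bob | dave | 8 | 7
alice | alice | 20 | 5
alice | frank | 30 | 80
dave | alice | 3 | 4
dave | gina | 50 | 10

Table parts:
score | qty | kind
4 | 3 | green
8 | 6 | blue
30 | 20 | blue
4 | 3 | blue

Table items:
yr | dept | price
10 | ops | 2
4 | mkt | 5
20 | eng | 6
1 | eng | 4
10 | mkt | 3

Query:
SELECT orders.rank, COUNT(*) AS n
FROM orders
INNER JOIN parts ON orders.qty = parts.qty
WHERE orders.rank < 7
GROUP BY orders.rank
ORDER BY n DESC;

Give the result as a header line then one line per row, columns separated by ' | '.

After JOIN parts (3 rows):
orders.owner | orders.name | orders.qty | orders.rank | parts.score | parts.qty | parts.kind
alice | alice | 20 | 5 | 30 | 20 | blue
dave | alice | 3 | 4 | 4 | 3 | green
dave | alice | 3 | 4 | 4 | 3 | blue
After WHERE (3 rows):
orders.owner | orders.name | orders.qty | orders.rank | parts.score | parts.qty | parts.kind
alice | alice | 20 | 5 | 30 | 20 | blue
dave | alice | 3 | 4 | 4 | 3 | green
dave | alice | 3 | 4 | 4 | 3 | blue
After GROUP BY (2 rows):
orders.rank | n
5 | 1
4 | 2
After ORDER BY (2 rows):
orders.rank | n
4 | 2
5 | 1

== RESULT ==
orders.rank | n
4 | 2
5 | 1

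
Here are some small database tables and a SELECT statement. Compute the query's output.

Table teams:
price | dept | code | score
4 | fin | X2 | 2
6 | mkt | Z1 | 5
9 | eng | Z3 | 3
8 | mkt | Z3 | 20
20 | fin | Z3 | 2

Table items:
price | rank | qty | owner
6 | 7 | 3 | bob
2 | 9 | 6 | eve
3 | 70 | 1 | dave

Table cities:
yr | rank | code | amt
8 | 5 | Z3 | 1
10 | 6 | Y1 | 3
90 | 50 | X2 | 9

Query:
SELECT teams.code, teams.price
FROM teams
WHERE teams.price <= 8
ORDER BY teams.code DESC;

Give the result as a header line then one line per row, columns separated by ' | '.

== RESULT ==
teams.code | teams.price
Z3 | 8
Z1 | 6
X2 | 4

Derivation:
After WHERE (3 rows):
teams.price | teams.dept | teams.code | teams.score
4 | fin | X2 | 2
6 | mkt | Z1 | 5
8 | mkt | Z3 | 20
After SELECT (3 rows):
teams.code | teams.price
X2 | 4
Z1 | 6
Z3 | 8
After ORDER BY (3 rows):
teams.code | teams.price
Z3 | 8
Z1 | 6
X2 | 4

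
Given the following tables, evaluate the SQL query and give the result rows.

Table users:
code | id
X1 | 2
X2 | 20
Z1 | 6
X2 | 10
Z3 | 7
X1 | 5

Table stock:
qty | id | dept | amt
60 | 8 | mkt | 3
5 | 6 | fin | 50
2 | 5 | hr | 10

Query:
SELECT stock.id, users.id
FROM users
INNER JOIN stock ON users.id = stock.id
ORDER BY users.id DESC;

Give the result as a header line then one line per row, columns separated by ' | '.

== RESULT ==
stock.id | users.id
6 | 6
5 | 5

Derivation:
After JOIN stock (2 rows):
users.code | users.id | stock.qty | stock.id | stock.dept | stock.amt
Z1 | 6 | 5 | 6 | fin | 50
X1 | 5 | 2 | 5 | hr | 10
After SELECT (2 rows):
stock.id | users.id
6 | 6
5 | 5
After ORDER BY (2 rows):
stock.id | users.id
6 | 6
5 | 5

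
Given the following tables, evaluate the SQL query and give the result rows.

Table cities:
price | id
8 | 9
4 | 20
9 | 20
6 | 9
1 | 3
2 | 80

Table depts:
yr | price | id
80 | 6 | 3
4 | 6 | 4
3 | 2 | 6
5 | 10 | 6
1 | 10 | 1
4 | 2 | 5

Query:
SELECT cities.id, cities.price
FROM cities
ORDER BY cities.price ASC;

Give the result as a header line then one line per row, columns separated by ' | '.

== RESULT ==
cities.id | cities.price
3 | 1
80 | 2
20 | 4
9 | 6
9 | 8
20 | 9

Derivation:
After SELECT (6 rows):
cities.id | cities.price
9 | 8
20 | 4
20 | 9
9 | 6
3 | 1
80 | 2
After ORDER BY (6 rows):
cities.id | cities.price
3 | 1
80 | 2
20 | 4
9 | 6
9 | 8
20 | 9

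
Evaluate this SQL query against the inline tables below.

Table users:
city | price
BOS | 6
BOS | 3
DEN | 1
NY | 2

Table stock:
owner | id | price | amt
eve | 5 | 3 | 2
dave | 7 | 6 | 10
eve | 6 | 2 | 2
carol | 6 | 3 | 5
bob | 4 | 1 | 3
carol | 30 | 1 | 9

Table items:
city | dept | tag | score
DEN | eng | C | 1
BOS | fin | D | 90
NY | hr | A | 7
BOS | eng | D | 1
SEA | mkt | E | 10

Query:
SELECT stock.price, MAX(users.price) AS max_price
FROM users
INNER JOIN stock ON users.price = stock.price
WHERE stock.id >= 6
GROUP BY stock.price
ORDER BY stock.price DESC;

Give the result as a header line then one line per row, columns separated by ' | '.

== RESULT ==
stock.price | max_price
6 | 6
3 | 3
2 | 2
1 | 1

Derivation:
After JOIN stock (6 rows):
users.city | users.price | stock.owner | stock.id | stock.price | stock.amt
BOS | 6 | dave | 7 | 6 | 10
BOS | 3 | eve | 5 | 3 | 2
BOS | 3 | carol | 6 | 3 | 5
DEN | 1 | bob | 4 | 1 | 3
DEN | 1 | carol | 30 | 1 | 9
NY | 2 | eve | 6 | 2 | 2
After WHERE (4 rows):
users.city | users.price | stock.owner | stock.id | stock.price | stock.amt
BOS | 6 | dave | 7 | 6 | 10
BOS | 3 | carol | 6 | 3 | 5
DEN | 1 | carol | 30 | 1 | 9
NY | 2 | eve | 6 | 2 | 2
After GROUP BY (4 rows):
stock.price | max_price
6 | 6
3 | 3
1 | 1
2 | 2
After ORDER BY (4 rows):
stock.price | max_price
6 | 6
3 | 3
2 | 2
1 | 1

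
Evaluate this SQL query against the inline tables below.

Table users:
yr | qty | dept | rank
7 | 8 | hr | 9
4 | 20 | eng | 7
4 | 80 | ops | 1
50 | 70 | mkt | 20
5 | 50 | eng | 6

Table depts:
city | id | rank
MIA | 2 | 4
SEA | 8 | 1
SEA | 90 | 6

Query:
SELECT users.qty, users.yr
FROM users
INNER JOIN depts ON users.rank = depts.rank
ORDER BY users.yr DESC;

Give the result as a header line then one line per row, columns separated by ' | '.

== RESULT ==
users.qty | users.yr
50 | 5
80 | 4

Derivation:
After JOIN depts (2 rows):
users.yr | users.qty | users.dept | users.rank | depts.city | depts.id | depts.rank
4 | 80 | ops | 1 | SEA | 8 | 1
5 | 50 | eng | 6 | SEA | 90 | 6
After SELECT (2 rows):
users.qty | users.yr
80 | 4
50 | 5
After ORDER BY (2 rows):
users.qty | users.yr
50 | 5
80 | 4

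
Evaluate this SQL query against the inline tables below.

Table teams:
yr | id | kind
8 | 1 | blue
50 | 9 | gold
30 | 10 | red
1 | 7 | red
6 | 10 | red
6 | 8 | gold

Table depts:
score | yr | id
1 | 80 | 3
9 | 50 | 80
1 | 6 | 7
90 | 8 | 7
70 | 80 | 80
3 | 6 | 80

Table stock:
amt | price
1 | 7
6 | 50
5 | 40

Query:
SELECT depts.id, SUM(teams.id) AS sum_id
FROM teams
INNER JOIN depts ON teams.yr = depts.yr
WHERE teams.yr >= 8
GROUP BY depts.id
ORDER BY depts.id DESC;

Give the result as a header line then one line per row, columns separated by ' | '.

== RESULT ==
depts.id | sum_id
80 | 9
7 | 1

Derivation:
After JOIN depts (6 rows):
teams.yr | teams.id | teams.kind | depts.score | depts.yr | depts.id
8 | 1 | blue | 90 | 8 | 7
50 | 9 | gold | 9 | 50 | 80
6 | 10 | red | 1 | 6 | 7
6 | 10 | red | 3 | 6 | 80
6 | 8 | gold | 1 | 6 | 7
6 | 8 | gold | 3 | 6 | 80
After WHERE (2 rows):
teams.yr | teams.id | teams.kind | depts.score | depts.yr | depts.id
8 | 1 | blue | 90 | 8 | 7
50 | 9 | gold | 9 | 50 | 80
After GROUP BY (2 rows):
depts.id | sum_id
7 | 1
80 | 9
After ORDER BY (2 rows):
depts.id | sum_id
80 | 9
7 | 1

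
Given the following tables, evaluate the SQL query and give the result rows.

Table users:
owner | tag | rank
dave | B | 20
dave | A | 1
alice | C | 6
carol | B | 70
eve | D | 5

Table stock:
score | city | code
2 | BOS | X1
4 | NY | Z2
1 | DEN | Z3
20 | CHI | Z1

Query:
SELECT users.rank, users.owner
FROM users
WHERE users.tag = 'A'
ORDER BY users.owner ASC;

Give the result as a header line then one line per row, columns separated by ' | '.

After WHERE (1 rows):
users.owner | users.tag | users.rank
dave | A | 1
After SELECT (1 rows):
users.rank | users.owner
1 | dave
After ORDER BY (1 rows):
users.rank | users.owner
1 | dave

== RESULT ==
users.rank | users.owner
1 | dave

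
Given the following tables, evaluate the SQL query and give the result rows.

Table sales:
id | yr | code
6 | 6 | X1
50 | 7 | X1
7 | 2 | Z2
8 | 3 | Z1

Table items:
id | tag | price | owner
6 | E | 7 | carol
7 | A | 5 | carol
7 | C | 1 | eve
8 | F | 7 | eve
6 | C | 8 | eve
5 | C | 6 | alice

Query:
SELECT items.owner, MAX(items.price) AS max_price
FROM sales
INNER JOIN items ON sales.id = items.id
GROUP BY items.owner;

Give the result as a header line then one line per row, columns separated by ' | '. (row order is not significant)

After JOIN items (5 rows):
sales.id | sales.yr | sales.code | items.id | items.tag | items.price | items.owner
6 | 6 | X1 | 6 | E | 7 | carol
6 | 6 | X1 | 6 | C | 8 | eve
7 | 2 | Z2 | 7 | A | 5 | carol
7 | 2 | Z2 | 7 | C | 1 | eve
8 | 3 | Z1 | 8 | F | 7 | eve
After GROUP BY (2 rows):
items.owner | max_price
carol | 7
eve | 8

== RESULT ==
items.owner | max_price
carol | 7
eve | 8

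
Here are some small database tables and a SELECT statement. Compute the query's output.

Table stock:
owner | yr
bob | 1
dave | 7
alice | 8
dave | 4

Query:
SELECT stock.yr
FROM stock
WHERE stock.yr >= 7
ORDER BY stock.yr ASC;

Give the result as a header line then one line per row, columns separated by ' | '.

== RESULT ==
stock.yr
7
8

Derivation:
After WHERE (2 rows):
stock.owner | stock.yr
dave | 7
alice | 8
After SELECT (2 rows):
stock.yr
7
8
After ORDER BY (2 rows):
stock.yr
7
8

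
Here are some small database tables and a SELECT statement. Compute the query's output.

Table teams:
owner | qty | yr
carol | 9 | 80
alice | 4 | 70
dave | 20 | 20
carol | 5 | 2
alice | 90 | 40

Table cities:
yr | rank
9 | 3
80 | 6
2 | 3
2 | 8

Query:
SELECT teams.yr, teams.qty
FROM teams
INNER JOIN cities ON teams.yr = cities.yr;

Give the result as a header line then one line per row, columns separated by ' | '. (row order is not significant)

After JOIN cities (3 rows):
teams.owner | teams.qty | teams.yr | cities.yr | cities.rank
carol | 9 | 80 | 80 | 6
carol | 5 | 2 | 2 | 3
carol | 5 | 2 | 2 | 8
After SELECT (3 rows):
teams.yr | teams.qty
80 | 9
2 | 5
2 | 5

== RESULT ==
teams.yr | teams.qty
80 | 9
2 | 5
2 | 5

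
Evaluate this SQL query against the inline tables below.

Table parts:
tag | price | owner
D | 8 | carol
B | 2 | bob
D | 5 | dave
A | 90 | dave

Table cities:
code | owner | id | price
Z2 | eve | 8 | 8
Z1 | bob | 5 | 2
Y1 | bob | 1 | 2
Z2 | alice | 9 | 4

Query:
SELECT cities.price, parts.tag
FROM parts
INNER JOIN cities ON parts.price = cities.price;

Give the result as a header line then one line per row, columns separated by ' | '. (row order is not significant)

== RESULT ==
cities.price | parts.tag
8 | D
2 | B
2 | B

Derivation:
After JOIN cities (3 rows):
parts.tag | parts.price | parts.owner | cities.code | cities.owner | cities.id | cities.price
D | 8 | carol | Z2 | eve | 8 | 8
B | 2 | bob | Z1 | bob | 5 | 2
B | 2 | bob | Y1 | bob | 1 | 2
After SELECT (3 rows):
cities.price | parts.tag
8 | D
2 | B
2 | B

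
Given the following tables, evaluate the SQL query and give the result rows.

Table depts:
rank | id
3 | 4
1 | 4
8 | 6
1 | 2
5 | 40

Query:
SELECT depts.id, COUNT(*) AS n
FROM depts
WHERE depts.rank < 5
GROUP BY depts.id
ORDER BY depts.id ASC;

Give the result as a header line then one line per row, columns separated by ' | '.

== RESULT ==
depts.id | n
2 | 1
4 | 2

Derivation:
After WHERE (3 rows):
depts.rank | depts.id
3 | 4
1 | 4
1 | 2
After GROUP BY (2 rows):
depts.id | n
4 | 2
2 | 1
After ORDER BY (2 rows):
depts.id | n
2 | 1
4 | 2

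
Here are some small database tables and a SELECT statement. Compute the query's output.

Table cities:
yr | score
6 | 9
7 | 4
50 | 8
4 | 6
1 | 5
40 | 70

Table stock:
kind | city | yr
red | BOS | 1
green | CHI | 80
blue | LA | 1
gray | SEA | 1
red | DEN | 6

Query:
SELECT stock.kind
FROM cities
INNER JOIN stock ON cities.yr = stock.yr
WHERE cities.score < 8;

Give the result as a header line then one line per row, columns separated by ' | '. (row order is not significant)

== RESULT ==
stock.kind
red
blue
gray

Derivation:
After JOIN stock (4 rows):
cities.yr | cities.score | stock.kind | stock.city | stock.yr
6 | 9 | red | DEN | 6
1 | 5 | red | BOS | 1
1 | 5 | blue | LA | 1
1 | 5 | gray | SEA | 1
After WHERE (3 rows):
cities.yr | cities.score | stock.kind | stock.city | stock.yr
1 | 5 | red | BOS | 1
1 | 5 | blue | LA | 1
1 | 5 | gray | SEA | 1
After SELECT (3 rows):
stock.kind
red
blue
gray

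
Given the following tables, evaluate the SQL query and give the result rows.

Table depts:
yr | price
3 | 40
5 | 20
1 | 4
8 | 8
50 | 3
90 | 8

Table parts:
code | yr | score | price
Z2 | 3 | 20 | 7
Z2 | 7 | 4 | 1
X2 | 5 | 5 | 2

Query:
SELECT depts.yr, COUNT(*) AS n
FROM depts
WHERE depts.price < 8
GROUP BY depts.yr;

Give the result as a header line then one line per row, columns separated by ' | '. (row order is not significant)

After WHERE (2 rows):
depts.yr | depts.price
1 | 4
50 | 3
After GROUP BY (2 rows):
depts.yr | n
1 | 1
50 | 1

== RESULT ==
depts.yr | n
1 | 1
50 | 1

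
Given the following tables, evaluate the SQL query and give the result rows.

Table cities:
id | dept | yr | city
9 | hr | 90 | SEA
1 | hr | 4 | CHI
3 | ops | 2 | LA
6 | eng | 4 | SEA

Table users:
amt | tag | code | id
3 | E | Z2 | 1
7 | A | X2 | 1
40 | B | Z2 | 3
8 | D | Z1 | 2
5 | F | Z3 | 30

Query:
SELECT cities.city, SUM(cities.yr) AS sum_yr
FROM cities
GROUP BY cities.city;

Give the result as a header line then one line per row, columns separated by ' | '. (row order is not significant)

After GROUP BY (3 rows):
cities.city | sum_yr
SEA | 94
CHI | 4
LA | 2

== RESULT ==
cities.city | sum_yr
SEA | 94
CHI | 4
LA | 2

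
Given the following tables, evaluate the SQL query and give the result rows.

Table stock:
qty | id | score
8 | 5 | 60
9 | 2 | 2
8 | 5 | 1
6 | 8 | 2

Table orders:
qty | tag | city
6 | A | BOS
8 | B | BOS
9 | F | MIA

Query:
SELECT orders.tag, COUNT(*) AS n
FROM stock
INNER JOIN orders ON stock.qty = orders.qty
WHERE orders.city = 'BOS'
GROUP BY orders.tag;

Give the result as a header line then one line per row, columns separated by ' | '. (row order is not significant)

== RESULT ==
orders.tag | n
B | 2
A | 1

Derivation:
After JOIN orders (4 rows):
stock.qty | stock.id | stock.score | orders.qty | orders.tag | orders.city
8 | 5 | 60 | 8 | B | BOS
9 | 2 | 2 | 9 | F | MIA
8 | 5 | 1 | 8 | B | BOS
6 | 8 | 2 | 6 | A | BOS
After WHERE (3 rows):
stock.qty | stock.id | stock.score | orders.qty | orders.tag | orders.city
8 | 5 | 60 | 8 | B | BOS
8 | 5 | 1 | 8 | B | BOS
6 | 8 | 2 | 6 | A | BOS
After GROUP BY (2 rows):
orders.tag | n
B | 2
A | 1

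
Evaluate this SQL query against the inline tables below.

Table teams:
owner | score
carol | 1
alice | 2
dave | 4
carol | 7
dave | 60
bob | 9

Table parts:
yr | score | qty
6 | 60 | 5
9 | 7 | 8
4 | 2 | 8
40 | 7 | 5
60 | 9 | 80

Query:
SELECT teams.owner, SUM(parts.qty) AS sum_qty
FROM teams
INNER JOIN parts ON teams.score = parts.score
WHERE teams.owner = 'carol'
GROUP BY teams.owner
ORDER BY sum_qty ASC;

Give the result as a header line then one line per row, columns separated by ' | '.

== RESULT ==
teams.owner | sum_qty
carol | 13

Derivation:
After JOIN parts (5 rows):
teams.owner | teams.score | parts.yr | parts.score | parts.qty
alice | 2 | 4 | 2 | 8
carol | 7 | 9 | 7 | 8
carol | 7 | 40 | 7 | 5
dave | 60 | 6 | 60 | 5
bob | 9 | 60 | 9 | 80
After WHERE (2 rows):
teams.owner | teams.score | parts.yr | parts.score | parts.qty
carol | 7 | 9 | 7 | 8
carol | 7 | 40 | 7 | 5
After GROUP BY (1 rows):
teams.owner | sum_qty
carol | 13
After ORDER BY (1 rows):
teams.owner | sum_qty
carol | 13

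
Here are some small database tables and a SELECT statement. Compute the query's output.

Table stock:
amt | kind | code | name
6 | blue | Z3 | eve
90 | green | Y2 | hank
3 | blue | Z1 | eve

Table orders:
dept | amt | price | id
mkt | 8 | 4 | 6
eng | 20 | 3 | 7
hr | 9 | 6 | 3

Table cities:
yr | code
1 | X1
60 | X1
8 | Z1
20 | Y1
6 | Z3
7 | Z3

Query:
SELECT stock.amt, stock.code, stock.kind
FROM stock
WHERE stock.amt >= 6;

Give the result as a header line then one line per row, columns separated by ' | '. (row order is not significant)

After WHERE (2 rows):
stock.amt | stock.kind | stock.code | stock.name
6 | blue | Z3 | eve
90 | green | Y2 | hank
After SELECT (2 rows):
stock.amt | stock.code | stock.kind
6 | Z3 | blue
90 | Y2 | green

== RESULT ==
stock.amt | stock.code | stock.kind
6 | Z3 | blue
90 | Y2 | green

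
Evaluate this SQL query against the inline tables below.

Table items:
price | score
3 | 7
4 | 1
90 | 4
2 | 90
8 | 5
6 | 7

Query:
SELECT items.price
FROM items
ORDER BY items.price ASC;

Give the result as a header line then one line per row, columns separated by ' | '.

== RESULT ==
items.price
2
3
4
6
8
90

Derivation:
After SELECT (6 rows):
items.price
3
4
90
2
8
6
After ORDER BY (6 rows):
items.price
2
3
4
6
8
90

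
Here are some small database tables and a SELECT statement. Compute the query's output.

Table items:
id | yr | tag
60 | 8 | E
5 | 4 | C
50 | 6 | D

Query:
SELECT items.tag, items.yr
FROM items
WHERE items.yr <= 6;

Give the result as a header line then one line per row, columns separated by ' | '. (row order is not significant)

After WHERE (2 rows):
items.id | items.yr | items.tag
5 | 4 | C
50 | 6 | D
After SELECT (2 rows):
items.tag | items.yr
C | 4
D | 6

== RESULT ==
items.tag | items.yr
C | 4
D | 6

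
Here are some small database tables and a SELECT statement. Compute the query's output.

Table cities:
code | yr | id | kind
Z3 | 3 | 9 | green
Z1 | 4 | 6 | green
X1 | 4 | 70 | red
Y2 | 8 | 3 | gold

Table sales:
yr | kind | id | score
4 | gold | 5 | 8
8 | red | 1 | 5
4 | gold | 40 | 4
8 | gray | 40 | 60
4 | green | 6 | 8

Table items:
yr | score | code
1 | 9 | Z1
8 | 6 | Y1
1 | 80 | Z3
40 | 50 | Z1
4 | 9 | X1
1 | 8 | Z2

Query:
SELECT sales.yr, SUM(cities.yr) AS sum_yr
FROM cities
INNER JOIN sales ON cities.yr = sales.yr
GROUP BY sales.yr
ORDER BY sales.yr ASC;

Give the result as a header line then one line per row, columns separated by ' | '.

After JOIN sales (8 rows):
cities.code | cities.yr | cities.id | cities.kind | sales.yr | sales.kind | sales.id | sales.score
Z1 | 4 | 6 | green | 4 | gold | 5 | 8
Z1 | 4 | 6 | green | 4 | gold | 40 | 4
Z1 | 4 | 6 | green | 4 | green | 6 | 8
X1 | 4 | 70 | red | 4 | gold | 5 | 8
X1 | 4 | 70 | red | 4 | gold | 40 | 4
X1 | 4 | 70 | red | 4 | green | 6 | 8
Y2 | 8 | 3 | gold | 8 | red | 1 | 5
Y2 | 8 | 3 | gold | 8 | gray | 40 | 60
After GROUP BY (2 rows):
sales.yr | sum_yr
4 | 24
8 | 16
After ORDER BY (2 rows):
sales.yr | sum_yr
4 | 24
8 | 16

== RESULT ==
sales.yr | sum_yr
4 | 24
8 | 16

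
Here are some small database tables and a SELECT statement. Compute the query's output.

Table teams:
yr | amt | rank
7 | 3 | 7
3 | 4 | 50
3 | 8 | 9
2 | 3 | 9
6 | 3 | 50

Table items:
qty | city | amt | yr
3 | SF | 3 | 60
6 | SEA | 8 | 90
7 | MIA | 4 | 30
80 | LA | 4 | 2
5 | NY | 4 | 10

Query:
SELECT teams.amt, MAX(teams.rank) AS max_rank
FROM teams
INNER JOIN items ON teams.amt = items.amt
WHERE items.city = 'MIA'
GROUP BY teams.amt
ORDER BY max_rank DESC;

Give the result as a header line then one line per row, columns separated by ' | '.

== RESULT ==
teams.amt | max_rank
4 | 50

Derivation:
After JOIN items (7 rows):
teams.yr | teams.amt | teams.rank | items.qty | items.city | items.amt | items.yr
7 | 3 | 7 | 3 | SF | 3 | 60
3 | 4 | 50 | 7 | MIA | 4 | 30
3 | 4 | 50 | 80 | LA | 4 | 2
3 | 4 | 50 | 5 | NY | 4 | 10
3 | 8 | 9 | 6 | SEA | 8 | 90
2 | 3 | 9 | 3 | SF | 3 | 60
6 | 3 | 50 | 3 | SF | 3 | 60
After WHERE (1 rows):
teams.yr | teams.amt | teams.rank | items.qty | items.city | items.amt | items.yr
3 | 4 | 50 | 7 | MIA | 4 | 30
After GROUP BY (1 rows):
teams.amt | max_rank
4 | 50
After ORDER BY (1 rows):
teams.amt | max_rank
4 | 50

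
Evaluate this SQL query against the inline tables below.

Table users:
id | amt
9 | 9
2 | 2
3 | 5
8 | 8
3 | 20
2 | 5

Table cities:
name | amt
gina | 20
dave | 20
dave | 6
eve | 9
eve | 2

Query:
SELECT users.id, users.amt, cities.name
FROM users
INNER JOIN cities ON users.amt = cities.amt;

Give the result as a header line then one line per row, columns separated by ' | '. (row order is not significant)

After JOIN cities (4 rows):
users.id | users.amt | cities.name | cities.amt
9 | 9 | eve | 9
2 | 2 | eve | 2
3 | 20 | gina | 20
3 | 20 | dave | 20
After SELECT (4 rows):
users.id | users.amt | cities.name
9 | 9 | eve
2 | 2 | eve
3 | 20 | gina
3 | 20 | dave

== RESULT ==
users.id | users.amt | cities.name
9 | 9 | eve
2 | 2 | eve
3 | 20 | gina
3 | 20 | dave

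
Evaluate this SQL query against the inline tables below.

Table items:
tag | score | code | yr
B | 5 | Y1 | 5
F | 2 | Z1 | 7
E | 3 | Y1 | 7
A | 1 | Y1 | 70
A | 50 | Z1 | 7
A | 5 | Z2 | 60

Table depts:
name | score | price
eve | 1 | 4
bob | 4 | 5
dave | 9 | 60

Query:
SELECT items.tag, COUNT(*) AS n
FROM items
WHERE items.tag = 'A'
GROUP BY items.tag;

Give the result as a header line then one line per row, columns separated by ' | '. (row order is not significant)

== RESULT ==
items.tag | n
A | 3

Derivation:
After WHERE (3 rows):
items.tag | items.score | items.code | items.yr
A | 1 | Y1 | 70
A | 50 | Z1 | 7
A | 5 | Z2 | 60
After GROUP BY (1 rows):
items.tag | n
A | 3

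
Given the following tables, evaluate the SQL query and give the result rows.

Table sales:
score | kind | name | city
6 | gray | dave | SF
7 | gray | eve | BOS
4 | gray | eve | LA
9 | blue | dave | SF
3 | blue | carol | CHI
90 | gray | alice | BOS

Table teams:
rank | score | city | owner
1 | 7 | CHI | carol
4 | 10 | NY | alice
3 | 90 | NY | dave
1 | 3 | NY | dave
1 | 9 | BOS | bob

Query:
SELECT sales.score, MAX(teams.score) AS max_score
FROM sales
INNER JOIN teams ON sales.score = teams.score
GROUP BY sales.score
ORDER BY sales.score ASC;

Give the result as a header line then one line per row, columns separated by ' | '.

After JOIN teams (4 rows):
sales.score | sales.kind | sales.name | sales.city | teams.rank | teams.score | teams.city | teams.owner
7 | gray | eve | BOS | 1 | 7 | CHI | carol
9 | blue | dave | SF | 1 | 9 | BOS | bob
3 | blue | carol | CHI | 1 | 3 | NY | dave
90 | gray | alice | BOS | 3 | 90 | NY | dave
After GROUP BY (4 rows):
sales.score | max_score
7 | 7
9 | 9
3 | 3
90 | 90
After ORDER BY (4 rows):
sales.score | max_score
3 | 3
7 | 7
9 | 9
90 | 90

== RESULT ==
sales.score | max_score
3 | 3
7 | 7
9 | 9
90 | 90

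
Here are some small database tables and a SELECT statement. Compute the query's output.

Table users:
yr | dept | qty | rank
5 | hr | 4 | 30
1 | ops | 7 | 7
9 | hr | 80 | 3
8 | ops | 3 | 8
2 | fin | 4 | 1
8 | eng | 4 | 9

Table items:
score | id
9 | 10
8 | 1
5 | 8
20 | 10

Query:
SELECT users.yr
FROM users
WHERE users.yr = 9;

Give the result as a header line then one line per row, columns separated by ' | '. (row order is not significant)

After WHERE (1 rows):
users.yr | users.dept | users.qty | users.rank
9 | hr | 80 | 3
After SELECT (1 rows):
users.yr
9

== RESULT ==
users.yr
9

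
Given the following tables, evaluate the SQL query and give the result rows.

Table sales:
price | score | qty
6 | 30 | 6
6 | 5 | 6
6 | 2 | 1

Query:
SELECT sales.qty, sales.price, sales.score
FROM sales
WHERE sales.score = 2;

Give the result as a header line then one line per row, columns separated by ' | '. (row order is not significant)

After WHERE (1 rows):
sales.price | sales.score | sales.qty
6 | 2 | 1
After SELECT (1 rows):
sales.qty | sales.price | sales.score
1 | 6 | 2

== RESULT ==
sales.qty | sales.price | sales.score
1 | 6 | 2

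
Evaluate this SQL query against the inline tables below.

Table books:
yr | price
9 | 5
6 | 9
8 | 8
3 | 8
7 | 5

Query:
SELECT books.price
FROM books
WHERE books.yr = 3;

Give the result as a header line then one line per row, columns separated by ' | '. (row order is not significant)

== RESULT ==
books.price
8

Derivation:
After WHERE (1 rows):
books.yr | books.price
3 | 8
After SELECT (1 rows):
books.price
8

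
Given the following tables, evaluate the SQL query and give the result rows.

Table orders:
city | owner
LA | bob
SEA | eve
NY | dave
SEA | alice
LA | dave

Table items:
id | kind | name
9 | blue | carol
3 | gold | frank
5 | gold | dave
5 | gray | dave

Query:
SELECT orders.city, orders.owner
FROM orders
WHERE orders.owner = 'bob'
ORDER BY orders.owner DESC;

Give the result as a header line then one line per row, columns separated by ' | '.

After WHERE (1 rows):
orders.city | orders.owner
LA | bob
After SELECT (1 rows):
orders.city | orders.owner
LA | bob
After ORDER BY (1 rows):
orders.city | orders.owner
LA | bob

== RESULT ==
orders.city | orders.owner
LA | bob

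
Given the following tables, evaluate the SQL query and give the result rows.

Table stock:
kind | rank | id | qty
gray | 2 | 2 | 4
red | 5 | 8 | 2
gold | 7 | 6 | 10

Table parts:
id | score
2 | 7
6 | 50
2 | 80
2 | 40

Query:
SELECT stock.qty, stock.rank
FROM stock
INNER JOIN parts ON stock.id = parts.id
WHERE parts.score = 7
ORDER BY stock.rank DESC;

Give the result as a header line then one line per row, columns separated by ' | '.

== RESULT ==
stock.qty | stock.rank
4 | 2

Derivation:
After JOIN parts (4 rows):
stock.kind | stock.rank | stock.id | stock.qty | parts.id | parts.score
gray | 2 | 2 | 4 | 2 | 7
gray | 2 | 2 | 4 | 2 | 80
gray | 2 | 2 | 4 | 2 | 40
gold | 7 | 6 | 10 | 6 | 50
After WHERE (1 rows):
stock.kind | stock.rank | stock.id | stock.qty | parts.id | parts.score
gray | 2 | 2 | 4 | 2 | 7
After SELECT (1 rows):
stock.qty | stock.rank
4 | 2
After ORDER BY (1 rows):
stock.qty | stock.rank
4 | 2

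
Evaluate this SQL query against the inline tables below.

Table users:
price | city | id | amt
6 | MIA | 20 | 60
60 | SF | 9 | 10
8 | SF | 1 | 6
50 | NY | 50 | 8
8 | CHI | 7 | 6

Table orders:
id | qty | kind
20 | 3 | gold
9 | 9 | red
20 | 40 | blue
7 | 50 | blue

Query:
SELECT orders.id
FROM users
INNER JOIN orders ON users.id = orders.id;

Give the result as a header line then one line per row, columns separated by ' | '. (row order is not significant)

After JOIN orders (4 rows):
users.price | users.city | users.id | users.amt | orders.id | orders.qty | orders.kind
6 | MIA | 20 | 60 | 20 | 3 | gold
6 | MIA | 20 | 60 | 20 | 40 | blue
60 | SF | 9 | 10 | 9 | 9 | red
8 | CHI | 7 | 6 | 7 | 50 | blue
After SELECT (4 rows):
orders.id
20
20
9
7

== RESULT ==
orders.id
20
20
9
7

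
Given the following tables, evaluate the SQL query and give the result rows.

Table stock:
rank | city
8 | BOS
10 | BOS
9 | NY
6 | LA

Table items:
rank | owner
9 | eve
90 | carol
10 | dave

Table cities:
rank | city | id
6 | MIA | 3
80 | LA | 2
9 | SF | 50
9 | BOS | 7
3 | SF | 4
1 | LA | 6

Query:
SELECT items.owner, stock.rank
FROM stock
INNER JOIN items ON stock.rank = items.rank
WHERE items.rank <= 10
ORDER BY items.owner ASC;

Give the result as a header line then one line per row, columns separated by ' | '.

== RESULT ==
items.owner | stock.rank
dave | 10
eve | 9

Derivation:
After JOIN items (2 rows):
stock.rank | stock.city | items.rank | items.owner
10 | BOS | 10 | dave
9 | NY | 9 | eve
After WHERE (2 rows):
stock.rank | stock.city | items.rank | items.owner
10 | BOS | 10 | dave
9 | NY | 9 | eve
After SELECT (2 rows):
items.owner | stock.rank
dave | 10
eve | 9
After ORDER BY (2 rows):
items.owner | stock.rank
dave | 10
eve | 9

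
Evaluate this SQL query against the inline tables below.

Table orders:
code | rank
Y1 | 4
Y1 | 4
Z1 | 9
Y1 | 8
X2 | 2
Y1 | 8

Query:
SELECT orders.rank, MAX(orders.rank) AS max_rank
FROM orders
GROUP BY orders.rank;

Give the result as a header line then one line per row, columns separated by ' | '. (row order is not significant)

After GROUP BY (4 rows):
orders.rank | max_rank
4 | 4
9 | 9
8 | 8
2 | 2

== RESULT ==
orders.rank | max_rank
4 | 4
9 | 9
8 | 8
2 | 2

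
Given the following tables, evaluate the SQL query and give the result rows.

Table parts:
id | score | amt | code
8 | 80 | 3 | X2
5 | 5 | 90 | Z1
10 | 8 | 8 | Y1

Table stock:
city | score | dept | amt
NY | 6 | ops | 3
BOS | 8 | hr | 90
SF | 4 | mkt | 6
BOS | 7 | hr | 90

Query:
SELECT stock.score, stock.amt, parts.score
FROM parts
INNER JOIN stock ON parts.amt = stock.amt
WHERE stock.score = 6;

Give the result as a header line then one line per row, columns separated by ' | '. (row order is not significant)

== RESULT ==
stock.score | stock.amt | parts.score
6 | 3 | 80

Derivation:
After JOIN stock (3 rows):
parts.id | parts.score | parts.amt | parts.code | stock.city | stock.score | stock.dept | stock.amt
8 | 80 | 3 | X2 | NY | 6 | ops | 3
5 | 5 | 90 | Z1 | BOS | 8 | hr | 90
5 | 5 | 90 | Z1 | BOS | 7 | hr | 90
After WHERE (1 rows):
parts.id | parts.score | parts.amt | parts.code | stock.city | stock.score | stock.dept | stock.amt
8 | 80 | 3 | X2 | NY | 6 | ops | 3
After SELECT (1 rows):
stock.score | stock.amt | parts.score
6 | 3 | 80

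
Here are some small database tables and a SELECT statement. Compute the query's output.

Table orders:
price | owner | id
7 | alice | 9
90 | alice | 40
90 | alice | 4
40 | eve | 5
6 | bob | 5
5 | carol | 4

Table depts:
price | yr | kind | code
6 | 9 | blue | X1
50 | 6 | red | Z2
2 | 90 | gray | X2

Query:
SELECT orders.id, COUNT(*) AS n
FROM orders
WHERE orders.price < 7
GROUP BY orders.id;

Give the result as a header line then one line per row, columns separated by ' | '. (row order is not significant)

After WHERE (2 rows):
orders.price | orders.owner | orders.id
6 | bob | 5
5 | carol | 4
After GROUP BY (2 rows):
orders.id | n
5 | 1
4 | 1

== RESULT ==
orders.id | n
5 | 1
4 | 1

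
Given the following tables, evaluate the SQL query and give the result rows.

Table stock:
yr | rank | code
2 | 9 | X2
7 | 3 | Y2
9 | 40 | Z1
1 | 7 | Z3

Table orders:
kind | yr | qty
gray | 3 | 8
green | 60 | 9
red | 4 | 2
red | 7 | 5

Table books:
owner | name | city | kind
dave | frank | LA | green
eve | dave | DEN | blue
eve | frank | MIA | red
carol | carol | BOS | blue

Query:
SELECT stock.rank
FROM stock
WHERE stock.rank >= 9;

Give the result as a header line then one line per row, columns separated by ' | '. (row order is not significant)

After WHERE (2 rows):
stock.yr | stock.rank | stock.code
2 | 9 | X2
9 | 40 | Z1
After SELECT (2 rows):
stock.rank
9
40

== RESULT ==
stock.rank
9
40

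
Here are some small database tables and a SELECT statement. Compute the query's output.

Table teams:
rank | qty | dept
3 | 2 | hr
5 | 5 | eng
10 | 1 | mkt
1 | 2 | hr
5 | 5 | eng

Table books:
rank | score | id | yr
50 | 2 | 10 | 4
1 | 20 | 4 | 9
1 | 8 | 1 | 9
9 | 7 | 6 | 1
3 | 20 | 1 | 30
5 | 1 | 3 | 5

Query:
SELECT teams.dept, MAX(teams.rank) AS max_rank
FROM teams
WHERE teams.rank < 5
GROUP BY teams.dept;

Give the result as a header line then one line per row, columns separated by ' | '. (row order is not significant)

== RESULT ==
teams.dept | max_rank
hr | 3

Derivation:
After WHERE (2 rows):
teams.rank | teams.qty | teams.dept
3 | 2 | hr
1 | 2 | hr
After GROUP BY (1 rows):
teams.dept | max_rank
hr | 3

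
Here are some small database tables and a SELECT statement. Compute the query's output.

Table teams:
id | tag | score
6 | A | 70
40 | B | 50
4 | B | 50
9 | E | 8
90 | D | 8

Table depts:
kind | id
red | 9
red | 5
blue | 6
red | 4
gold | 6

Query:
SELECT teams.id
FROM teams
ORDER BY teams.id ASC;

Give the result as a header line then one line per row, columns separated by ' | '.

== RESULT ==
teams.id
4
6
9
40
90

Derivation:
After SELECT (5 rows):
teams.id
6
40
4
9
90
After ORDER BY (5 rows):
teams.id
4
6
9
40
90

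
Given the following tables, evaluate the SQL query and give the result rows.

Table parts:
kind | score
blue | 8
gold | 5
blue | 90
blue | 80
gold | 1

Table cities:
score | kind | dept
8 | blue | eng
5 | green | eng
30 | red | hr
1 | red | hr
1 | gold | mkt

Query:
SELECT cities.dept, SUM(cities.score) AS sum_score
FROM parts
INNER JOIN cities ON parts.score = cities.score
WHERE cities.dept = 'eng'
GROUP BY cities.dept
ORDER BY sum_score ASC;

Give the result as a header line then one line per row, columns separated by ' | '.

After JOIN cities (4 rows):
parts.kind | parts.score | cities.score | cities.kind | cities.dept
blue | 8 | 8 | blue | eng
gold | 5 | 5 | green | eng
gold | 1 | 1 | red | hr
gold | 1 | 1 | gold | mkt
After WHERE (2 rows):
parts.kind | parts.score | cities.score | cities.kind | cities.dept
blue | 8 | 8 | blue | eng
gold | 5 | 5 | green | eng
After GROUP BY (1 rows):
cities.dept | sum_score
eng | 13
After ORDER BY (1 rows):
cities.dept | sum_score
eng | 13

== RESULT ==
cities.dept | sum_score
eng | 13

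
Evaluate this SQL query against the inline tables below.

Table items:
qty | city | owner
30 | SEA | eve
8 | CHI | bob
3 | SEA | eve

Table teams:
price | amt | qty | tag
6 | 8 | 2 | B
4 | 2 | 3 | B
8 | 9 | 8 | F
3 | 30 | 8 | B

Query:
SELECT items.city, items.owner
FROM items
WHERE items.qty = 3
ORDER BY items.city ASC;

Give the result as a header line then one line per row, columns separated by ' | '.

== RESULT ==
items.city | items.owner
SEA | eve

Derivation:
After WHERE (1 rows):
items.qty | items.city | items.owner
3 | SEA | eve
After SELECT (1 rows):
items.city | items.owner
SEA | eve
After ORDER BY (1 rows):
items.city | items.owner
SEA | eve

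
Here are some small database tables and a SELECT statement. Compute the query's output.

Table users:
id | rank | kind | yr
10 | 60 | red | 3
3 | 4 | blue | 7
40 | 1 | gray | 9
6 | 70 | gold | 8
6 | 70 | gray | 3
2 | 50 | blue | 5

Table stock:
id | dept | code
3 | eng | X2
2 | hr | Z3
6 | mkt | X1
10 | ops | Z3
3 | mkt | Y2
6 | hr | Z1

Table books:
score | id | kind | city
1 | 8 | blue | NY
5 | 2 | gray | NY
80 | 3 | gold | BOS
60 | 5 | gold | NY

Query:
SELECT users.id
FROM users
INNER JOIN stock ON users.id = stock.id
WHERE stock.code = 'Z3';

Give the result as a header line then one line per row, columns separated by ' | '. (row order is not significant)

After JOIN stock (8 rows):
users.id | users.rank | users.kind | users.yr | stock.id | stock.dept | stock.code
10 | 60 | red | 3 | 10 | ops | Z3
3 | 4 | blue | 7 | 3 | eng | X2
3 | 4 | blue | 7 | 3 | mkt | Y2
6 | 70 | gold | 8 | 6 | mkt | X1
6 | 70 | gold | 8 | 6 | hr | Z1
6 | 70 | gray | 3 | 6 | mkt | X1
6 | 70 | gray | 3 | 6 | hr | Z1
2 | 50 | blue | 5 | 2 | hr | Z3
After WHERE (2 rows):
users.id | users.rank | users.kind | users.yr | stock.id | stock.dept | stock.code
10 | 60 | red | 3 | 10 | ops | Z3
2 | 50 | blue | 5 | 2 | hr | Z3
After SELECT (2 rows):
users.id
10
2

== RESULT ==
users.id
10
2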